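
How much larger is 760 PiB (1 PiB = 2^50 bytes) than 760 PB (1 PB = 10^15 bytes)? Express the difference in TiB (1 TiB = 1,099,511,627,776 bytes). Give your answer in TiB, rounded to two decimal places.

760 PiB = 760 × 1,125,899,906,842,624 = 855,683,929,200,394,240 bytes
760 PB = 760 × 1,000,000,000,000,000 = 760,000,000,000,000,000 bytes
difference = 95,683,929,200,394,240 bytes
95,683,929,200,394,240 / 1,099,511,627,776 = 87,024.03 TiB

87,024.03 TiB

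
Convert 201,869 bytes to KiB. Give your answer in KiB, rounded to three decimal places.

201,869 bytes given.
1 KiB = 2^10 bytes = 1,024 bytes
201,869 / 1,024 = 197.138 KiB

197.138 KiB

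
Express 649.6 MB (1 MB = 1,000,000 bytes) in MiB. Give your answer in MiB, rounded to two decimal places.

649.6 MB = 649.6 × 10^6 bytes = 649,600,000 bytes
1 MiB = 1,048,576 bytes
649,600,000 / 1,048,576 = 619.51 MiB

619.51 MiB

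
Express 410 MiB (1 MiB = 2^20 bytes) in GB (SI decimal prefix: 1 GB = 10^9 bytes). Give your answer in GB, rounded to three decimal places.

0.430 GB

410 MiB = 410 × 2^20 bytes = 429,916,160 bytes
1 GB = 10^9 bytes = 1,000,000,000 bytes
429,916,160 / 1,000,000,000 = 0.430 GB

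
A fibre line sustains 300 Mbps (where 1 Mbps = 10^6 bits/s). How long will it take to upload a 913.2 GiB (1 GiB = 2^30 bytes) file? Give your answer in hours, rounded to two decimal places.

913.2 GiB = 980,541,033,676.8 bytes = 7,844,328,269,414.4 bits
300 Mbps = 300,000,000 bits/s
time = 7,844,328,269,414.4 / 300,000,000 = 26,147.7609 s
26,147.7609 s / 3600 = 7.26 hours

7.26 hours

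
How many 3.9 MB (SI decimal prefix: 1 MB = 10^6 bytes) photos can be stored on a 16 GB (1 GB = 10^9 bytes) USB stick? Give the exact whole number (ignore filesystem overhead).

Capacity: 16 GB = 16,000,000,000 bytes
Per item: 3.9 MB = 3,900,000 bytes
⌊16,000,000,000 / 3,900,000⌋ = 4,102

4,102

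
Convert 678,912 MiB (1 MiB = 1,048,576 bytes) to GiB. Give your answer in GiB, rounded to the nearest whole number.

663 GiB

678,912 MiB = 678,912 × 2^20 bytes = 711,890,829,312 bytes
1 GiB = 2^30 bytes = 1,073,741,824 bytes
711,890,829,312 / 1,073,741,824 = 663 GiB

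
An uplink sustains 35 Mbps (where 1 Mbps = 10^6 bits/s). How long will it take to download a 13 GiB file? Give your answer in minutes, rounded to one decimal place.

13 GiB = 13,958,643,712 bytes = 111,669,149,696 bits
35 Mbps = 35,000,000 bits/s
time = 111,669,149,696 / 35,000,000 = 3,190.55 s
3,190.55 s / 60 = 53.2 minutes

53.2 minutes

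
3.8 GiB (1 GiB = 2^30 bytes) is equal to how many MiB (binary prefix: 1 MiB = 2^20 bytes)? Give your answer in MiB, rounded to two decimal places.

3.8 GiB × 1,073,741,824 bytes/GiB = 4,080,218,931.2 bytes
1 MiB = 1,048,576 bytes
4,080,218,931.2 / 1,048,576 = 3,891.20 MiB

3,891.20 MiB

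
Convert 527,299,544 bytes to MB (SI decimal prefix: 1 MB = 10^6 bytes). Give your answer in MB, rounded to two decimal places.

527.30 MB

527,299,544 bytes given.
1 MB = 10^6 bytes = 1,000,000 bytes
527,299,544 / 1,000,000 = 527.30 MB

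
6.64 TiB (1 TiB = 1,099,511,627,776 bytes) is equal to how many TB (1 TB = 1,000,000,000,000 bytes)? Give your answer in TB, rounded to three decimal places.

7.301 TB

6.64 TiB × 1,099,511,627,776 bytes/TiB = 7,300,757,208,432.64 bytes
1 TB = 1,000,000,000,000 bytes
7,300,757,208,432.64 / 1,000,000,000,000 = 7.301 TB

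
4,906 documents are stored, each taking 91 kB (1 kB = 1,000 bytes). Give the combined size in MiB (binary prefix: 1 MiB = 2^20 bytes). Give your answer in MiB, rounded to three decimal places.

Total = 4,906 × 91 kB = 446,446 kB
= 446,446 × 1,000 bytes = 446,446,000 bytes
1 MiB = 1,048,576 bytes
446,446,000 / 1,048,576 = 425.764 MiB

425.764 MiB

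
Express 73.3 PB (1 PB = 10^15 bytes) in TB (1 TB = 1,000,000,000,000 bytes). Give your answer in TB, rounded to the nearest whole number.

73,300 TB

73.3 PB = 73.3 × 10^15 bytes = 73,300,000,000,000,000 bytes
1 TB = 1,000,000,000,000 bytes
73,300,000,000,000,000 / 1,000,000,000,000 = 73,300 TB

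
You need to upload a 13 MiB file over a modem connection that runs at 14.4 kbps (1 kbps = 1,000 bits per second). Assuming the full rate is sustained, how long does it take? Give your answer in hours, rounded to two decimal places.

2.10 hours

13 MiB = 13,631,488 bytes = 109,051,904 bits
14.4 kbps = 14,400 bits/s
time = 109,051,904 / 14,400 = 7,573.0489 s
7,573.0489 s / 3600 = 2.10 hours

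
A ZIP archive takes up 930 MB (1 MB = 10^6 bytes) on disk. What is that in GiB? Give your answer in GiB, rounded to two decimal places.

930 MB × 1,000,000 bytes/MB = 930,000,000 bytes
1 GiB = 1,073,741,824 bytes
930,000,000 / 1,073,741,824 = 0.87 GiB

0.87 GiB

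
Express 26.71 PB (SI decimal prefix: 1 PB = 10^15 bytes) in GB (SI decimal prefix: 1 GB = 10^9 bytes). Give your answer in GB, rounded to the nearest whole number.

26,710,000 GB

26.71 PB × 1,000,000,000,000,000 bytes/PB = 26,710,000,000,000,000 bytes
1 GB = 1,000,000,000 bytes
26,710,000,000,000,000 / 1,000,000,000 = 26,710,000 GB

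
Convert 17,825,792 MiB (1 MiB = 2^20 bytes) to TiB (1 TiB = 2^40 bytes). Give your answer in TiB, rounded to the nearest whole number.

17,825,792 MiB × 1,048,576 bytes/MiB = 18,691,697,672,192 bytes
1 TiB = 1,099,511,627,776 bytes
18,691,697,672,192 / 1,099,511,627,776 = 17 TiB

17 TiB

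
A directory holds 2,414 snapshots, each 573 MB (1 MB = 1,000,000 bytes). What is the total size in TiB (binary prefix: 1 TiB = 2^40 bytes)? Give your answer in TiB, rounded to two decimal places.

Total = 2,414 × 573 MB = 1,383,222 MB
= 1,383,222 × 1,000,000 bytes = 1,383,222,000,000 bytes
1 TiB = 1,099,511,627,776 bytes
1,383,222,000,000 / 1,099,511,627,776 = 1.26 TiB

1.26 TiB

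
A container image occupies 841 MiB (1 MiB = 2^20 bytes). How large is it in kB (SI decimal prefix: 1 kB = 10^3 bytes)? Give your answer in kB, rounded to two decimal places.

841 MiB = 841 × 2^20 bytes = 881,852,416 bytes
1 kB = 10^3 bytes = 1,000 bytes
881,852,416 / 1,000 = 881,852.42 kB

881,852.42 kB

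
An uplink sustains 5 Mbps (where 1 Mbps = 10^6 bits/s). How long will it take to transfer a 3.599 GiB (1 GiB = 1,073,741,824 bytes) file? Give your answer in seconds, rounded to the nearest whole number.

3.599 GiB = 3,864,396,824.576 bytes = 30,915,174,596.608 bits
5 Mbps = 5,000,000 bits/s
time = 30,915,174,596.608 / 5,000,000 = 6,183 s

6,183 seconds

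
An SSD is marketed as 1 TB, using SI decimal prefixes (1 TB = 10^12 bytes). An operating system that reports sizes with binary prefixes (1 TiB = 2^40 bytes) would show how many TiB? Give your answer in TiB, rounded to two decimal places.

1 TB = 1 × 10^12 bytes = 1,000,000,000,000 bytes
1 TiB = 1,099,511,627,776 bytes
1,000,000,000,000 / 1,099,511,627,776 = 0.91 TiB

0.91 TiB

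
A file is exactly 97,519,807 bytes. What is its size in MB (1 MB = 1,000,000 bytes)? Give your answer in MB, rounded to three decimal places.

97,519,807 bytes given.
1 MB = 10^6 bytes = 1,000,000 bytes
97,519,807 / 1,000,000 = 97.520 MB

97.520 MB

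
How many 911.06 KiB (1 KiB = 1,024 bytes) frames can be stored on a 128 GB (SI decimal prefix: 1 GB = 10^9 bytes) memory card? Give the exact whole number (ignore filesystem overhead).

137,202

Capacity: 128 GB = 128,000,000,000 bytes
Per item: 911.06 KiB = 932,925.44 bytes
⌊128,000,000,000 / 932,925.44⌋ = 137,202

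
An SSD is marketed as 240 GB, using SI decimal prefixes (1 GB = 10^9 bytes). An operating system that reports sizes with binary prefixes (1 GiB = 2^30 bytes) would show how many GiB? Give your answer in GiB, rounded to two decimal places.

223.52 GiB

240 GB × 1,000,000,000 bytes/GB = 240,000,000,000 bytes
1 GiB = 1,073,741,824 bytes
240,000,000,000 / 1,073,741,824 = 223.52 GiB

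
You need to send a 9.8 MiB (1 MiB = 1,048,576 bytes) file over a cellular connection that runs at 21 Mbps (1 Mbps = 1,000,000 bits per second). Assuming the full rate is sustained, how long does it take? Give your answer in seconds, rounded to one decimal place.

9.8 MiB = 10,276,044.8 bytes = 82,208,358.4 bits
21 Mbps = 21,000,000 bits/s
time = 82,208,358.4 / 21,000,000 = 3.9 s

3.9 seconds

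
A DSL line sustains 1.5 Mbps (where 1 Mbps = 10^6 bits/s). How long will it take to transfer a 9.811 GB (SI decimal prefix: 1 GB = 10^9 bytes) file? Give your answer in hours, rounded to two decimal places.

14.53 hours

9.811 GB = 9,811,000,000 bytes = 78,488,000,000 bits
1.5 Mbps = 1,500,000 bits/s
time = 78,488,000,000 / 1,500,000 = 52,325.3333 s
52,325.3333 s / 3600 = 14.53 hours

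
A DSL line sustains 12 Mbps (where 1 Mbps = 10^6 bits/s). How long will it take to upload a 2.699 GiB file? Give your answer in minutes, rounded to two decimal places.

32.20 minutes

2.699 GiB = 2,898,029,182.976 bytes = 23,184,233,463.808 bits
12 Mbps = 12,000,000 bits/s
time = 23,184,233,463.808 / 12,000,000 = 1,932.019 s
1,932.019 s / 60 = 32.20 minutes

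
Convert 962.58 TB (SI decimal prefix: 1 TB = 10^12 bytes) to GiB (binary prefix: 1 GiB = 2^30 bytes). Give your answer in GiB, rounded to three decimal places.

896,472.484 GiB

962.58 TB = 962.58 × 10^12 bytes = 962,580,000,000,000 bytes
1 GiB = 2^30 bytes = 1,073,741,824 bytes
962,580,000,000,000 / 1,073,741,824 = 896,472.484 GiB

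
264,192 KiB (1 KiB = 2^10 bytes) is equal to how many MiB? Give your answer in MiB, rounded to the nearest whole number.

258 MiB

264,192 KiB = 264,192 × 2^10 bytes = 270,532,608 bytes
1 MiB = 1,048,576 bytes
270,532,608 / 1,048,576 = 258 MiB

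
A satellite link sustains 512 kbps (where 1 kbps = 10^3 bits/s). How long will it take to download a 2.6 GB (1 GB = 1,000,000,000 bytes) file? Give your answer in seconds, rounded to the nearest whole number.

2.6 GB = 2,600,000,000 bytes = 20,800,000,000 bits
512 kbps = 512,000 bits/s
time = 20,800,000,000 / 512,000 = 40,625 s

40,625 seconds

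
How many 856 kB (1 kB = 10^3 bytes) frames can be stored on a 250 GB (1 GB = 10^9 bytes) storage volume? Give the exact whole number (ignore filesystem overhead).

Capacity: 250 GB = 250,000,000,000 bytes
Per item: 856 kB = 856,000 bytes
⌊250,000,000,000 / 856,000⌋ = 292,056

292,056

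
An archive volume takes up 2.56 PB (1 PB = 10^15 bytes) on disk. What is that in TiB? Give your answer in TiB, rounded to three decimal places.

2.56 PB × 1,000,000,000,000,000 bytes/PB = 2,560,000,000,000,000 bytes
1 TiB = 1,099,511,627,776 bytes
2,560,000,000,000,000 / 1,099,511,627,776 = 2,328.306 TiB

2,328.306 TiB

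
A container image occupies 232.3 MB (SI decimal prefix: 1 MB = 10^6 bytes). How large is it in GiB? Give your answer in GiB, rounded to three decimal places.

232.3 MB = 232.3 × 10^6 bytes = 232,300,000 bytes
1 GiB = 1,073,741,824 bytes
232,300,000 / 1,073,741,824 = 0.216 GiB

0.216 GiB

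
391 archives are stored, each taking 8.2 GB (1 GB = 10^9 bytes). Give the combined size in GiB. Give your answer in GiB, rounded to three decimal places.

2,986.006 GiB

Total = 391 × 8.2 GB = 3206.2 GB
= 3206.2 × 1,000,000,000 bytes = 3,206,200,000,000 bytes
1 GiB = 1,073,741,824 bytes
3,206,200,000,000 / 1,073,741,824 = 2,986.006 GiB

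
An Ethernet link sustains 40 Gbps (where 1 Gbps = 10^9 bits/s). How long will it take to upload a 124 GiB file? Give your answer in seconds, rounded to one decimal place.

26.6 seconds

124 GiB = 133,143,986,176 bytes = 1,065,151,889,408 bits
40 Gbps = 40,000,000,000 bits/s
time = 1,065,151,889,408 / 40,000,000,000 = 26.6 s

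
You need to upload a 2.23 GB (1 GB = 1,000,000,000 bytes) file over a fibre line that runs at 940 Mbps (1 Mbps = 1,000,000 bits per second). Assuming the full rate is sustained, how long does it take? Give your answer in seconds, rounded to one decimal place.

19.0 seconds

2.23 GB = 2,230,000,000 bytes = 17,840,000,000 bits
940 Mbps = 940,000,000 bits/s
time = 17,840,000,000 / 940,000,000 = 19.0 s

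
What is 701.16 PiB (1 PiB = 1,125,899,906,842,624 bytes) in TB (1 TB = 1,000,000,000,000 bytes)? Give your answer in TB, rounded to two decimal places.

701.16 PiB = 701.16 × 2^50 bytes = 789,435,978,681,774,243.84 bytes
1 TB = 1,000,000,000,000 bytes
789,435,978,681,774,243.84 / 1,000,000,000,000 = 789,435.98 TB

789,435.98 TB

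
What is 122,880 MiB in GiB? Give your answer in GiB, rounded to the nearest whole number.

122,880 MiB = 122,880 × 2^20 bytes = 128,849,018,880 bytes
1 GiB = 1,073,741,824 bytes
128,849,018,880 / 1,073,741,824 = 120 GiB

120 GiB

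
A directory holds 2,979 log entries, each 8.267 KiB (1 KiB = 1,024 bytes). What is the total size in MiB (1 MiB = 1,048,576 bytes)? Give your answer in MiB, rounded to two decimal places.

24.05 MiB

Total = 2,979 × 8.267 KiB = 24627.393 KiB
= 24627.393 × 1,024 bytes = 25,218,450.432 bytes
1 MiB = 1,048,576 bytes
25,218,450.432 / 1,048,576 = 24.05 MiB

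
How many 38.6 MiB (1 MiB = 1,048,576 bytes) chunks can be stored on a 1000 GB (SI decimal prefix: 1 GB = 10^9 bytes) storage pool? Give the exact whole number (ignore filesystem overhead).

24,706

Capacity: 1000 GB = 1,000,000,000,000 bytes
Per item: 38.6 MiB = 40,475,033.6 bytes
⌊1,000,000,000,000 / 40,475,033.6⌋ = 24,706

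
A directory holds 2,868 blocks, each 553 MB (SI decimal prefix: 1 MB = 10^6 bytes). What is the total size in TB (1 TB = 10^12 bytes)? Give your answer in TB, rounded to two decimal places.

1.59 TB

Total = 2,868 × 553 MB = 1,586,004 MB
= 1,586,004 × 1,000,000 bytes = 1,586,004,000,000 bytes
1 TB = 1,000,000,000,000 bytes
1,586,004,000,000 / 1,000,000,000,000 = 1.59 TB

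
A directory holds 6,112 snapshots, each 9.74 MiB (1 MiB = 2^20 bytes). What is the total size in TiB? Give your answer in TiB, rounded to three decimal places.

0.057 TiB

Total = 6,112 × 9.74 MiB = 59530.88 MiB
= 59530.88 × 1,048,576 bytes = 62,422,652,026.88 bytes
1 TiB = 1,099,511,627,776 bytes
62,422,652,026.88 / 1,099,511,627,776 = 0.057 TiB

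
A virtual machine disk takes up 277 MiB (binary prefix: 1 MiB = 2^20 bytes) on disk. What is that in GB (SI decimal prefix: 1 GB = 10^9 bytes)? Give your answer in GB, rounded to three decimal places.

0.290 GB

277 MiB × 1,048,576 bytes/MiB = 290,455,552 bytes
1 GB = 10^9 bytes = 1,000,000,000 bytes
290,455,552 / 1,000,000,000 = 0.290 GB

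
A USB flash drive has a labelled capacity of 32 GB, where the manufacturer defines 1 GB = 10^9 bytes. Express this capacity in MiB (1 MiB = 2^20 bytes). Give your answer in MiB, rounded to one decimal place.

30,517.6 MiB

32 GB = 32 × 10^9 bytes = 32,000,000,000 bytes
1 MiB = 1,048,576 bytes
32,000,000,000 / 1,048,576 = 30,517.6 MiB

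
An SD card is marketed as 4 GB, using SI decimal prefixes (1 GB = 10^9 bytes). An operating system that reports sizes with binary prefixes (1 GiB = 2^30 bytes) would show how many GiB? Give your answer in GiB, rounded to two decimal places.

3.73 GiB

4 GB × 1,000,000,000 bytes/GB = 4,000,000,000 bytes
1 GiB = 1,073,741,824 bytes
4,000,000,000 / 1,073,741,824 = 3.73 GiB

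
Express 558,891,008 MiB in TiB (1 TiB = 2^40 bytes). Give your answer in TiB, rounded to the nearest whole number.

558,891,008 MiB = 558,891,008 × 2^20 bytes = 586,039,697,604,608 bytes
1 TiB = 1,099,511,627,776 bytes
586,039,697,604,608 / 1,099,511,627,776 = 533 TiB

533 TiB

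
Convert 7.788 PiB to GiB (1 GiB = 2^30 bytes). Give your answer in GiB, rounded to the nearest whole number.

8,166,310 GiB

7.788 PiB × 1,125,899,906,842,624 bytes/PiB = 8,768,508,474,490,355.712 bytes
1 GiB = 1,073,741,824 bytes
8,768,508,474,490,355.712 / 1,073,741,824 = 8,166,310 GiB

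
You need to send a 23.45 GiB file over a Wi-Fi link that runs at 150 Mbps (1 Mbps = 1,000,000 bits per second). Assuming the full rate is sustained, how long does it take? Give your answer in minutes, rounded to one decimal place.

23.45 GiB = 25,179,245,772.8 bytes = 201,433,966,182.4 bits
150 Mbps = 150,000,000 bits/s
time = 201,433,966,182.4 / 150,000,000 = 1,342.89 s
1,342.89 s / 60 = 22.4 minutes

22.4 minutes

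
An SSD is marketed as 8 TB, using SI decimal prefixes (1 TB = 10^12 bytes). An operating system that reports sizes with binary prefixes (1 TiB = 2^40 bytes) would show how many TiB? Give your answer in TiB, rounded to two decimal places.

8 TB = 8 × 10^12 bytes = 8,000,000,000,000 bytes
1 TiB = 1,099,511,627,776 bytes
8,000,000,000,000 / 1,099,511,627,776 = 7.28 TiB

7.28 TiB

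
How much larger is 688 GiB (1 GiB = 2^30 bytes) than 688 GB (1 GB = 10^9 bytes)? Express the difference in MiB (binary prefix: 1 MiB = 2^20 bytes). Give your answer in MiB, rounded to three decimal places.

48,384.070 MiB

688 GiB = 688 × 1,073,741,824 = 738,734,374,912 bytes
688 GB = 688 × 1,000,000,000 = 688,000,000,000 bytes
difference = 50,734,374,912 bytes
50,734,374,912 / 1,048,576 = 48,384.070 MiB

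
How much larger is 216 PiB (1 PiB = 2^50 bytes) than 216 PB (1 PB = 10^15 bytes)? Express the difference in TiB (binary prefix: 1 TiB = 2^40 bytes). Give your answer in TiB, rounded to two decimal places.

216 PiB = 216 × 1,125,899,906,842,624 = 243,194,379,878,006,784 bytes
216 PB = 216 × 1,000,000,000,000,000 = 216,000,000,000,000,000 bytes
difference = 27,194,379,878,006,784 bytes
27,194,379,878,006,784 / 1,099,511,627,776 = 24,733.14 TiB

24,733.14 TiB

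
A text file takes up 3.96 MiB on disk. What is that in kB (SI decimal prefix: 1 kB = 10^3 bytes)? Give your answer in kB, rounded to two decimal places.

3.96 MiB = 3.96 × 2^20 bytes = 4,152,360.96 bytes
1 kB = 1,000 bytes
4,152,360.96 / 1,000 = 4,152.36 kB

4,152.36 kB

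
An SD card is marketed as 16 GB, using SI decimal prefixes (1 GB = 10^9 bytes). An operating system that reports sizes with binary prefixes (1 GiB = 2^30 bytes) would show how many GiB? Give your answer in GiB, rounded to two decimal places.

16 GB = 16 × 10^9 bytes = 16,000,000,000 bytes
1 GiB = 2^30 bytes = 1,073,741,824 bytes
16,000,000,000 / 1,073,741,824 = 14.90 GiB

14.90 GiB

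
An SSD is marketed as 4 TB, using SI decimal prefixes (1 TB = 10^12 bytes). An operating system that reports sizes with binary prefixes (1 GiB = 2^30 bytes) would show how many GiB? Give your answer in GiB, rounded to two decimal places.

3,725.29 GiB

4 TB = 4 × 10^12 bytes = 4,000,000,000,000 bytes
1 GiB = 1,073,741,824 bytes
4,000,000,000,000 / 1,073,741,824 = 3,725.29 GiB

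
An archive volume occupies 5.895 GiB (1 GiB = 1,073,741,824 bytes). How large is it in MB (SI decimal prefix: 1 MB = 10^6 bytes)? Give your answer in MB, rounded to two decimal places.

5.895 GiB × 1,073,741,824 bytes/GiB = 6,329,708,052.48 bytes
1 MB = 10^6 bytes = 1,000,000 bytes
6,329,708,052.48 / 1,000,000 = 6,329.71 MB

6,329.71 MB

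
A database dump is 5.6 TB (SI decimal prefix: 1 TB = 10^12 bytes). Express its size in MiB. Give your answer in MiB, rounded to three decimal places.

5,340,576.172 MiB

5.6 TB × 1,000,000,000,000 bytes/TB = 5,600,000,000,000 bytes
1 MiB = 2^20 bytes = 1,048,576 bytes
5,600,000,000,000 / 1,048,576 = 5,340,576.172 MiB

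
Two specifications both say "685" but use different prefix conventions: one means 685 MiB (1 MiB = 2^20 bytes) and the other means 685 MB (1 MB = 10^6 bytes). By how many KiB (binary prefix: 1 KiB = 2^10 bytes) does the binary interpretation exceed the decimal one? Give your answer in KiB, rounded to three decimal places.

32,494.688 KiB

685 MiB = 685 × 1,048,576 = 718,274,560 bytes
685 MB = 685 × 1,000,000 = 685,000,000 bytes
difference = 33,274,560 bytes
33,274,560 / 1,024 = 32,494.688 KiB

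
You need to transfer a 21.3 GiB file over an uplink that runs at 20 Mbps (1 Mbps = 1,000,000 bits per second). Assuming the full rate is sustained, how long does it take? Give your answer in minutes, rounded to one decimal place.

21.3 GiB = 22,870,700,851.2 bytes = 182,965,606,809.6 bits
20 Mbps = 20,000,000 bits/s
time = 182,965,606,809.6 / 20,000,000 = 9,148.28 s
9,148.28 s / 60 = 152.5 minutes

152.5 minutes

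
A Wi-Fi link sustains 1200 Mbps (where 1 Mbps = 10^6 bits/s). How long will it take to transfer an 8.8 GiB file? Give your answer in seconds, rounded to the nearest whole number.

63 seconds

8.8 GiB = 9,448,928,051.2 bytes = 75,591,424,409.6 bits
1200 Mbps = 1,200,000,000 bits/s
time = 75,591,424,409.6 / 1,200,000,000 = 63 s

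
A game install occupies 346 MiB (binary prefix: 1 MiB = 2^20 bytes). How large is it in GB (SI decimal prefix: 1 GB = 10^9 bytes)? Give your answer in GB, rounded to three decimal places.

346 MiB = 346 × 2^20 bytes = 362,807,296 bytes
1 GB = 10^9 bytes = 1,000,000,000 bytes
362,807,296 / 1,000,000,000 = 0.363 GB

0.363 GB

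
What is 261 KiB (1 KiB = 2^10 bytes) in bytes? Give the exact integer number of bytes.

261 × 1,024 = 267,264 bytes  (1 KiB = 2^10 bytes)

267,264 bytes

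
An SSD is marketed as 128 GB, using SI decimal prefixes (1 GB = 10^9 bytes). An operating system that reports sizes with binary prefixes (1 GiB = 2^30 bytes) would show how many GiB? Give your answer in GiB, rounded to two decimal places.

119.21 GiB

128 GB = 128 × 10^9 bytes = 128,000,000,000 bytes
1 GiB = 1,073,741,824 bytes
128,000,000,000 / 1,073,741,824 = 119.21 GiB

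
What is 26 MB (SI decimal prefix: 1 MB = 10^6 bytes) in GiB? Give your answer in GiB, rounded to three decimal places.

0.024 GiB

26 MB = 26 × 10^6 bytes = 26,000,000 bytes
1 GiB = 1,073,741,824 bytes
26,000,000 / 1,073,741,824 = 0.024 GiB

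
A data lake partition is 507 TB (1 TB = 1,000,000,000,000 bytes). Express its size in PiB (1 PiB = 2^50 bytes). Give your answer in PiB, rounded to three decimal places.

507 TB = 507 × 10^12 bytes = 507,000,000,000,000 bytes
1 PiB = 1,125,899,906,842,624 bytes
507,000,000,000,000 / 1,125,899,906,842,624 = 0.450 PiB

0.450 PiB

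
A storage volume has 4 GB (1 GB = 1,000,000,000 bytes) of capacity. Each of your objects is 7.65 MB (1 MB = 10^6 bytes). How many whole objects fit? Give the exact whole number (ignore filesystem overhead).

522

Capacity: 4 GB = 4,000,000,000 bytes
Per item: 7.65 MB = 7,650,000 bytes
⌊4,000,000,000 / 7,650,000⌋ = 522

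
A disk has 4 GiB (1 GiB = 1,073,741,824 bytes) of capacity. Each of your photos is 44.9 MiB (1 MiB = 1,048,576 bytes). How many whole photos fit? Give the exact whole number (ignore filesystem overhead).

Capacity: 4 GiB = 4,294,967,296 bytes
Per item: 44.9 MiB = 47,081,062.4 bytes
⌊4,294,967,296 / 47,081,062.4⌋ = 91

91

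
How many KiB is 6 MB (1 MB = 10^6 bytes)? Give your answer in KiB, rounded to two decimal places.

6 MB = 6 × 10^6 bytes = 6,000,000 bytes
1 KiB = 2^10 bytes = 1,024 bytes
6,000,000 / 1,024 = 5,859.38 KiB

5,859.38 KiB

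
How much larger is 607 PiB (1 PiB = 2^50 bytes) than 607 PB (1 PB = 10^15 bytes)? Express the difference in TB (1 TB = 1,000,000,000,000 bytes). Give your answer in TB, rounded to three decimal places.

76,421.243 TB

607 PiB = 607 × 1,125,899,906,842,624 = 683,421,243,453,472,768 bytes
607 PB = 607 × 1,000,000,000,000,000 = 607,000,000,000,000,000 bytes
difference = 76,421,243,453,472,768 bytes
76,421,243,453,472,768 / 1,000,000,000,000 = 76,421.243 TB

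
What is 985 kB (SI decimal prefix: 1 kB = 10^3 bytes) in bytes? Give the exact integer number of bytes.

985 × 1,000 = 985,000 bytes

985,000 bytes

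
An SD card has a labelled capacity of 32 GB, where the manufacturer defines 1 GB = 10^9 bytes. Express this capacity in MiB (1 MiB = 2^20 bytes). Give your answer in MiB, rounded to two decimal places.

30,517.58 MiB

32 GB × 1,000,000,000 bytes/GB = 32,000,000,000 bytes
1 MiB = 1,048,576 bytes
32,000,000,000 / 1,048,576 = 30,517.58 MiB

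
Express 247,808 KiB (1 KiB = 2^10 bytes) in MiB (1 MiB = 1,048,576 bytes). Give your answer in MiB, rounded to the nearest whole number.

242 MiB

247,808 KiB = 247,808 × 2^10 bytes = 253,755,392 bytes
1 MiB = 2^20 bytes = 1,048,576 bytes
253,755,392 / 1,048,576 = 242 MiB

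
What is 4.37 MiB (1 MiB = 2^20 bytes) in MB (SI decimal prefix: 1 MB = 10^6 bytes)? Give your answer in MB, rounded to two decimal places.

4.37 MiB × 1,048,576 bytes/MiB = 4,582,277.12 bytes
1 MB = 10^6 bytes = 1,000,000 bytes
4,582,277.12 / 1,000,000 = 4.58 MB

4.58 MB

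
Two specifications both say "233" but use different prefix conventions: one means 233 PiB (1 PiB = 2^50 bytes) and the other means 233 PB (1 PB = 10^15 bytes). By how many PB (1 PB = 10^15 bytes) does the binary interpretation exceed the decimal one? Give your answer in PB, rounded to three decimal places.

29.335 PB

233 PiB = 233 × 1,125,899,906,842,624 = 262,334,678,294,331,392 bytes
233 PB = 233 × 1,000,000,000,000,000 = 233,000,000,000,000,000 bytes
difference = 29,334,678,294,331,392 bytes
29,334,678,294,331,392 / 1,000,000,000,000,000 = 29.335 PB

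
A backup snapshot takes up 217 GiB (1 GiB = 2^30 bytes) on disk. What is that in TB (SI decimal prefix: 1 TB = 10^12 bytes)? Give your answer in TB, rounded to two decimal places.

217 GiB = 217 × 2^30 bytes = 233,001,975,808 bytes
1 TB = 1,000,000,000,000 bytes
233,001,975,808 / 1,000,000,000,000 = 0.23 TB

0.23 TB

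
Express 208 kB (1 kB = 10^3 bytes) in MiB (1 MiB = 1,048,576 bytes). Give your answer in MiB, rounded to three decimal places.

208 kB × 1,000 bytes/kB = 208,000 bytes
1 MiB = 1,048,576 bytes
208,000 / 1,048,576 = 0.198 MiB

0.198 MiB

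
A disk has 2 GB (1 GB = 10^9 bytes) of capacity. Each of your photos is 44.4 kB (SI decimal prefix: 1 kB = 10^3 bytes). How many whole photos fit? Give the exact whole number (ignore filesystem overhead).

Capacity: 2 GB = 2,000,000,000 bytes
Per item: 44.4 kB = 44,400 bytes
⌊2,000,000,000 / 44,400⌋ = 45,045

45,045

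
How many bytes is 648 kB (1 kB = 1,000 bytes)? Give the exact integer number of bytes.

648 × 1,000 = 648,000 bytes  (1 kB = 10^3 bytes)

648,000 bytes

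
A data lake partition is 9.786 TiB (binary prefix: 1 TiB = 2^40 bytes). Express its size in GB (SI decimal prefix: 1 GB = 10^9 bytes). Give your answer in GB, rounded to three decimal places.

10,759.821 GB

9.786 TiB × 1,099,511,627,776 bytes/TiB = 10,759,820,789,415.936 bytes
1 GB = 1,000,000,000 bytes
10,759,820,789,415.936 / 1,000,000,000 = 10,759.821 GB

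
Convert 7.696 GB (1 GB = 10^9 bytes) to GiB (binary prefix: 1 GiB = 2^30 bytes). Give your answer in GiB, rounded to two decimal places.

7.17 GiB

7.696 GB × 1,000,000,000 bytes/GB = 7,696,000,000 bytes
1 GiB = 2^30 bytes = 1,073,741,824 bytes
7,696,000,000 / 1,073,741,824 = 7.17 GiB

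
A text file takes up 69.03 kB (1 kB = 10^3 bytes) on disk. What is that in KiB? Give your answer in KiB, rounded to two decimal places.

69.03 kB = 69.03 × 10^3 bytes = 69,030 bytes
1 KiB = 2^10 bytes = 1,024 bytes
69,030 / 1,024 = 67.41 KiB

67.41 KiB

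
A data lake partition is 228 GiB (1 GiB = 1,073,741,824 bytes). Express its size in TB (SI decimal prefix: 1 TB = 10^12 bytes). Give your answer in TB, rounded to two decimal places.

228 GiB = 228 × 2^30 bytes = 244,813,135,872 bytes
1 TB = 10^12 bytes = 1,000,000,000,000 bytes
244,813,135,872 / 1,000,000,000,000 = 0.24 TB

0.24 TB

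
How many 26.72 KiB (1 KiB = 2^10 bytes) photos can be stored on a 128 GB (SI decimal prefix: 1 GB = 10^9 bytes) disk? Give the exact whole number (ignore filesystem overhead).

4,678,143

Capacity: 128 GB = 128,000,000,000 bytes
Per item: 26.72 KiB = 27,361.28 bytes
⌊128,000,000,000 / 27,361.28⌋ = 4,678,143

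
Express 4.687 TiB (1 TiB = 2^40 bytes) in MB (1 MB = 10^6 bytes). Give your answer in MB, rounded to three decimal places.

4.687 TiB × 1,099,511,627,776 bytes/TiB = 5,153,410,999,386.112 bytes
1 MB = 1,000,000 bytes
5,153,410,999,386.112 / 1,000,000 = 5,153,410.999 MB

5,153,410.999 MB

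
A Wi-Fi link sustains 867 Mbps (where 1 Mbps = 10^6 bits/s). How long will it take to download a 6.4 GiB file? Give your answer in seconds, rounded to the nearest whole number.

6.4 GiB = 6,871,947,673.6 bytes = 54,975,581,388.8 bits
867 Mbps = 867,000,000 bits/s
time = 54,975,581,388.8 / 867,000,000 = 63 s

63 seconds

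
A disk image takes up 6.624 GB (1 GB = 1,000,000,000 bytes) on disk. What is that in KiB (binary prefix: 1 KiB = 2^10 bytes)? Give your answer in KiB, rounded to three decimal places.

6.624 GB = 6.624 × 10^9 bytes = 6,624,000,000 bytes
1 KiB = 2^10 bytes = 1,024 bytes
6,624,000,000 / 1,024 = 6,468,750.000 KiB

6,468,750.000 KiB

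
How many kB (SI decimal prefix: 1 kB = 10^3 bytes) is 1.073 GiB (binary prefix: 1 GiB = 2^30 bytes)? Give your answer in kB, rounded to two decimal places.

1,152,124.98 kB

1.073 GiB = 1.073 × 2^30 bytes = 1,152,124,977.152 bytes
1 kB = 1,000 bytes
1,152,124,977.152 / 1,000 = 1,152,124.98 kB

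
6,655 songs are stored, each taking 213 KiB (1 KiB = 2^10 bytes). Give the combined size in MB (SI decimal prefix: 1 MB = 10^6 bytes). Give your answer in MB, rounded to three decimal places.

1,451.535 MB

Total = 6,655 × 213 KiB = 1,417,515 KiB
= 1,417,515 × 1,024 bytes = 1,451,535,360 bytes
1 MB = 1,000,000 bytes
1,451,535,360 / 1,000,000 = 1,451.535 MB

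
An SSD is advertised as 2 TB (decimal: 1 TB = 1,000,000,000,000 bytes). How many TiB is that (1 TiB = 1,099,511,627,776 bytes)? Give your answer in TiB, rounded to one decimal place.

2 TB = 2 × 10^12 bytes = 2,000,000,000,000 bytes
1 TiB = 1,099,511,627,776 bytes
2,000,000,000,000 / 1,099,511,627,776 = 1.8 TiB

1.8 TiB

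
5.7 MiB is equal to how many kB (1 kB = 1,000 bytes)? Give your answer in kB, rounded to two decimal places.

5,976.88 kB

5.7 MiB × 1,048,576 bytes/MiB = 5,976,883.2 bytes
1 kB = 10^3 bytes = 1,000 bytes
5,976,883.2 / 1,000 = 5,976.88 kB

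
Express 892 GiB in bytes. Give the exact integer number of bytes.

957,777,707,008 bytes

892 × 1,073,741,824 = 957,777,707,008 bytes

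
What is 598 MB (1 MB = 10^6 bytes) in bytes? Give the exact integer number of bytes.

598,000,000 bytes

598 × 1,000,000 = 598,000,000 bytes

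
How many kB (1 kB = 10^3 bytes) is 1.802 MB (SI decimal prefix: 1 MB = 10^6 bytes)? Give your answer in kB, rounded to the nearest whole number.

1.802 MB = 1.802 × 10^6 bytes = 1,802,000 bytes
1 kB = 10^3 bytes = 1,000 bytes
1,802,000 / 1,000 = 1,802 kB

1,802 kB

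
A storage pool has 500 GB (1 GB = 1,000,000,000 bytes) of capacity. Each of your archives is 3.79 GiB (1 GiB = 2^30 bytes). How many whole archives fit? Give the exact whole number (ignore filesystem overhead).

Capacity: 500 GB = 500,000,000,000 bytes
Per item: 3.79 GiB = 4,069,481,512.96 bytes
⌊500,000,000,000 / 4,069,481,512.96⌋ = 122

122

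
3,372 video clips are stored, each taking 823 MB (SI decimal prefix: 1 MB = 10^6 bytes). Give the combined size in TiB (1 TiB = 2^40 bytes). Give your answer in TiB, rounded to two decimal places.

2.52 TiB

Total = 3,372 × 823 MB = 2,775,156 MB
= 2,775,156 × 1,000,000 bytes = 2,775,156,000,000 bytes
1 TiB = 1,099,511,627,776 bytes
2,775,156,000,000 / 1,099,511,627,776 = 2.52 TiB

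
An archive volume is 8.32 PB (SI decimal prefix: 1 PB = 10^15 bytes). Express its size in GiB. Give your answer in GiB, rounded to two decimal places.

8.32 PB = 8.32 × 10^15 bytes = 8,320,000,000,000,000 bytes
1 GiB = 1,073,741,824 bytes
8,320,000,000,000,000 / 1,073,741,824 = 7,748,603.82 GiB

7,748,603.82 GiB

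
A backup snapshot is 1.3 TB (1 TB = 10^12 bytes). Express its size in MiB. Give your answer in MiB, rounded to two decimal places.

1.3 TB = 1.3 × 10^12 bytes = 1,300,000,000,000 bytes
1 MiB = 2^20 bytes = 1,048,576 bytes
1,300,000,000,000 / 1,048,576 = 1,239,776.61 MiB

1,239,776.61 MiB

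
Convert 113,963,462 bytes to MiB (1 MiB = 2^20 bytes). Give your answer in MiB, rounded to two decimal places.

113,963,462 bytes given.
1 MiB = 1,048,576 bytes
113,963,462 / 1,048,576 = 108.68 MiB

108.68 MiB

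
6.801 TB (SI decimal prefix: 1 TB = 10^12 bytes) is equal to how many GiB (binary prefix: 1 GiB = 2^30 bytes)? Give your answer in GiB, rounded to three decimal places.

6.801 TB = 6.801 × 10^12 bytes = 6,801,000,000,000 bytes
1 GiB = 2^30 bytes = 1,073,741,824 bytes
6,801,000,000,000 / 1,073,741,824 = 6,333.925 GiB

6,333.925 GiB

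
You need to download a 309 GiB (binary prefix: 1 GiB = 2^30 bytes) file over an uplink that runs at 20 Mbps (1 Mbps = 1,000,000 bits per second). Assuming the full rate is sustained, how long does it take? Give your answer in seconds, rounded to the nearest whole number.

309 GiB = 331,786,223,616 bytes = 2,654,289,788,928 bits
20 Mbps = 20,000,000 bits/s
time = 2,654,289,788,928 / 20,000,000 = 132,714 s

132,714 seconds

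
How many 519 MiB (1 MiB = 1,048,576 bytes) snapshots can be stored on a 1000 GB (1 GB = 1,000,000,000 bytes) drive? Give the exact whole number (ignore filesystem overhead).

Capacity: 1000 GB = 1,000,000,000,000 bytes
Per item: 519 MiB = 544,210,944 bytes
⌊1,000,000,000,000 / 544,210,944⌋ = 1,837

1,837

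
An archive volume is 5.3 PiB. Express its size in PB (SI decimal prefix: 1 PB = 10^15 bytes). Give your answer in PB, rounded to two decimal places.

5.97 PB

5.3 PiB = 5.3 × 2^50 bytes = 5,967,269,506,265,907.2 bytes
1 PB = 1,000,000,000,000,000 bytes
5,967,269,506,265,907.2 / 1,000,000,000,000,000 = 5.97 PB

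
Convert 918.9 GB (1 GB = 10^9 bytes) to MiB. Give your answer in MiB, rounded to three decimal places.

876,331.329 MiB

918.9 GB = 918.9 × 10^9 bytes = 918,900,000,000 bytes
1 MiB = 1,048,576 bytes
918,900,000,000 / 1,048,576 = 876,331.329 MiB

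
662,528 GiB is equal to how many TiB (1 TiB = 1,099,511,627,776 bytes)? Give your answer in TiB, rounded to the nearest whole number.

647 TiB

662,528 GiB × 1,073,741,824 bytes/GiB = 711,384,023,171,072 bytes
1 TiB = 1,099,511,627,776 bytes
711,384,023,171,072 / 1,099,511,627,776 = 647 TiB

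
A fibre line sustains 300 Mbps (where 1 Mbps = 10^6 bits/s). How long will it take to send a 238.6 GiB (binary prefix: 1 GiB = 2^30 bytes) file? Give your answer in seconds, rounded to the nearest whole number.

238.6 GiB = 256,194,799,206.4 bytes = 2,049,558,393,651.2 bits
300 Mbps = 300,000,000 bits/s
time = 2,049,558,393,651.2 / 300,000,000 = 6,832 s

6,832 seconds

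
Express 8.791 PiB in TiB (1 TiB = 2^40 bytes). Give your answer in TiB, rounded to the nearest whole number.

9,002 TiB

8.791 PiB × 1,125,899,906,842,624 bytes/PiB = 9,897,786,081,053,507.584 bytes
1 TiB = 2^40 bytes = 1,099,511,627,776 bytes
9,897,786,081,053,507.584 / 1,099,511,627,776 = 9,002 TiB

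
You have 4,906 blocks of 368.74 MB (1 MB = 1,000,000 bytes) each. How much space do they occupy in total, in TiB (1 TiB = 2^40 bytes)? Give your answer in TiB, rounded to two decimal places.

Total = 4,906 × 368.74 MB = 1809038.44 MB
= 1809038.44 × 1,000,000 bytes = 1,809,038,440,000 bytes
1 TiB = 1,099,511,627,776 bytes
1,809,038,440,000 / 1,099,511,627,776 = 1.65 TiB

1.65 TiB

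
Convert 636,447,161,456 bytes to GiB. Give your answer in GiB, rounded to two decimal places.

592.74 GiB

636,447,161,456 bytes given.
1 GiB = 2^30 bytes = 1,073,741,824 bytes
636,447,161,456 / 1,073,741,824 = 592.74 GiB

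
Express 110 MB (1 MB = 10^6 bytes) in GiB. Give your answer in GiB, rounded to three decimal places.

110 MB × 1,000,000 bytes/MB = 110,000,000 bytes
1 GiB = 1,073,741,824 bytes
110,000,000 / 1,073,741,824 = 0.102 GiB

0.102 GiB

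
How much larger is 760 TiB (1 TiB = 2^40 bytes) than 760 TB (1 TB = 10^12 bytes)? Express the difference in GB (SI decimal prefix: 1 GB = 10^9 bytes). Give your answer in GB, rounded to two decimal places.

760 TiB = 760 × 1,099,511,627,776 = 835,628,837,109,760 bytes
760 TB = 760 × 1,000,000,000,000 = 760,000,000,000,000 bytes
difference = 75,628,837,109,760 bytes
75,628,837,109,760 / 1,000,000,000 = 75,628.84 GB

75,628.84 GB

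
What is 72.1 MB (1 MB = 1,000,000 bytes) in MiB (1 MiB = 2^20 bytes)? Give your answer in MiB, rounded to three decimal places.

72.1 MB × 1,000,000 bytes/MB = 72,100,000 bytes
1 MiB = 1,048,576 bytes
72,100,000 / 1,048,576 = 68.760 MiB

68.760 MiB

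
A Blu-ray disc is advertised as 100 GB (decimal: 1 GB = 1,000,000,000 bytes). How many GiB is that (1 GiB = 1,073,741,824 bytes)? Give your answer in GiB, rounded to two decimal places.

93.13 GiB

100 GB = 100 × 10^9 bytes = 100,000,000,000 bytes
1 GiB = 2^30 bytes = 1,073,741,824 bytes
100,000,000,000 / 1,073,741,824 = 93.13 GiB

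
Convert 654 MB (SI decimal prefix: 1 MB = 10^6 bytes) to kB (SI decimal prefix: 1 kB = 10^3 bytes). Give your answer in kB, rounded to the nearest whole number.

654 MB × 1,000,000 bytes/MB = 654,000,000 bytes
1 kB = 10^3 bytes = 1,000 bytes
654,000,000 / 1,000 = 654,000 kB

654,000 kB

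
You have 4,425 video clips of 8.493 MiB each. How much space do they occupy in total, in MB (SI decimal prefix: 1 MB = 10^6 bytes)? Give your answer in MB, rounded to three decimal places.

39,407.085 MB

Total = 4,425 × 8.493 MiB = 37581.525 MiB
= 37581.525 × 1,048,576 bytes = 39,407,085,158.4 bytes
1 MB = 1,000,000 bytes
39,407,085,158.4 / 1,000,000 = 39,407.085 MB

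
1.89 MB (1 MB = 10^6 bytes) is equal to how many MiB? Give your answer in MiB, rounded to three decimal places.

1.802 MiB

1.89 MB = 1.89 × 10^6 bytes = 1,890,000 bytes
1 MiB = 2^20 bytes = 1,048,576 bytes
1,890,000 / 1,048,576 = 1.802 MiB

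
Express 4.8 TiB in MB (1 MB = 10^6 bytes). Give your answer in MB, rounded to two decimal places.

4.8 TiB × 1,099,511,627,776 bytes/TiB = 5,277,655,813,324.8 bytes
1 MB = 1,000,000 bytes
5,277,655,813,324.8 / 1,000,000 = 5,277,655.81 MB

5,277,655.81 MB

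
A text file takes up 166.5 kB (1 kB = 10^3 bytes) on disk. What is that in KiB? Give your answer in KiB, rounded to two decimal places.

166.5 kB = 166.5 × 10^3 bytes = 166,500 bytes
1 KiB = 2^10 bytes = 1,024 bytes
166,500 / 1,024 = 162.60 KiB

162.60 KiB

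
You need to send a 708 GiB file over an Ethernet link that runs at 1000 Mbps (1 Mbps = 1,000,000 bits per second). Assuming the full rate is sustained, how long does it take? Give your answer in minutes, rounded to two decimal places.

708 GiB = 760,209,211,392 bytes = 6,081,673,691,136 bits
1000 Mbps = 1,000,000,000 bits/s
time = 6,081,673,691,136 / 1,000,000,000 = 6,081.674 s
6,081.674 s / 60 = 101.36 minutes

101.36 minutes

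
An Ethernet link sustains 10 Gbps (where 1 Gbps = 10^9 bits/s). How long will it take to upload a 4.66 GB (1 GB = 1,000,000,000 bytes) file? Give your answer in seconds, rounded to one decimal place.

4.66 GB = 4,660,000,000 bytes = 37,280,000,000 bits
10 Gbps = 10,000,000,000 bits/s
time = 37,280,000,000 / 10,000,000,000 = 3.7 s

3.7 seconds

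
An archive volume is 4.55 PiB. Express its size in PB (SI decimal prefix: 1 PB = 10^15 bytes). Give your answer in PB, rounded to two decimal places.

5.12 PB

4.55 PiB × 1,125,899,906,842,624 bytes/PiB = 5,122,844,576,133,939.2 bytes
1 PB = 10^15 bytes = 1,000,000,000,000,000 bytes
5,122,844,576,133,939.2 / 1,000,000,000,000,000 = 5.12 PB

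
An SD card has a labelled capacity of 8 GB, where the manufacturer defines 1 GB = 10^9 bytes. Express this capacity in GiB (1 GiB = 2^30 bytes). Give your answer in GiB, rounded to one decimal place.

8 GB × 1,000,000,000 bytes/GB = 8,000,000,000 bytes
1 GiB = 1,073,741,824 bytes
8,000,000,000 / 1,073,741,824 = 7.5 GiB

7.5 GiB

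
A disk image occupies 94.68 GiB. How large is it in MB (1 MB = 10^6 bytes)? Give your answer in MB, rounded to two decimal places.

101,661.88 MB

94.68 GiB = 94.68 × 2^30 bytes = 101,661,875,896.32 bytes
1 MB = 10^6 bytes = 1,000,000 bytes
101,661,875,896.32 / 1,000,000 = 101,661.88 MB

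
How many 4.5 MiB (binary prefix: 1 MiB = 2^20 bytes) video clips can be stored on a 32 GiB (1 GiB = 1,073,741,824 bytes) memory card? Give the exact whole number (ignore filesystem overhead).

Capacity: 32 GiB = 34,359,738,368 bytes
Per item: 4.5 MiB = 4,718,592 bytes
⌊34,359,738,368 / 4,718,592⌋ = 7,281

7,281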